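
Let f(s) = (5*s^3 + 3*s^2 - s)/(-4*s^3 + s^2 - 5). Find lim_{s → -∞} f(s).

Numerator and denominator both have degree 3.
Dividing every term by s^3, all lower-order terms vanish and the limit is the ratio of leading coefficients, 5/(-4) = -5/4.

-5/4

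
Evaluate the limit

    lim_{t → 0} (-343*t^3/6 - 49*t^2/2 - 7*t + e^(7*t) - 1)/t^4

2401/24

Direct substitution gives 0/0.
Apply L'Hôpital: lim (-343*t^2/2 - 49*t + 7*e^(7*t) - 7)/(4*t^3), still 0/0.
Apply L'Hôpital: lim (-343*t + 49*e^(7*t) - 49)/(12*t^2), still 0/0.
Apply L'Hôpital: lim (343*e^(7*t) - 343)/(24*t), still 0/0.
After 4 applications of L'Hôpital's rule the quotient is (2401*e^(7*t))/(24); substituting t = 0 gives 2401/24.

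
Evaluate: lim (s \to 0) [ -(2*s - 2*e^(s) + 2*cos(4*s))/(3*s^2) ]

17/3

Substitution gives 0/0 (the numerator vanishes to order 2).
Expand each term to order s^2: the coefficient of s^2 in -2·e^(s) is -1 and in 2·cos(4s) is -16.
Lower-order terms cancel with the polynomial part, so the numerator is (-17)·s^2 + o(s^2), and the limit is (-17)/(-3) = 17/3.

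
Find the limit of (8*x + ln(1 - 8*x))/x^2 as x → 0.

Direct substitution gives 0/0.
Apply L'Hôpital: lim (8 - 8/(1 - 8*x))/(2*x), still 0/0.
After 2 applications of L'Hôpital's rule the quotient is (-64/(1 - 8*x)^2)/(2); substituting x = 0 gives -32.

-32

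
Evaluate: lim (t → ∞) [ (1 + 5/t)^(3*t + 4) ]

Write it as [(1 + 5/t)^t]^(3) · (1 + 5/t)^(4). The bracketed term tends to e^(5) and the second factor to 1, so the limit is e^(15).

e^(15)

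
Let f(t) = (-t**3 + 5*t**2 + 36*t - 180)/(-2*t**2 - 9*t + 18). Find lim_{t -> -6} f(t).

At t = -6 both the top and bottom vanish — a removable singularity. Factoring out (t + 6) from each leaves (-t^2 + 11*t - 30)/(3 - 2*t), which at t = -6 equals -44/5.

-44/5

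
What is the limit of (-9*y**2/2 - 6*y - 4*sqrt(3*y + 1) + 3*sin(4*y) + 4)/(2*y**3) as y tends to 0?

Substitution gives 0/0; apply L'Hôpital's rule 3 times.
After differentiating numerator and denominator 3 times the quotient is (-192*cos(4*y) - 81/(2*(3*y + 1)^(5/2)))/(12); at y = 0 this is -155/8.

-155/8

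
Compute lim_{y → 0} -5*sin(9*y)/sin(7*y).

-45/7

Substitution gives 0/0.
Divide numerator and denominator by y: sin(9y)/y → 9 and sin(7y)/y → 7, so the limit is -5·9/7 = -45/7.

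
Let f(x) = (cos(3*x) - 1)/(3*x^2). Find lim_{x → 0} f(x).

Direct substitution gives 0/0.
Apply L'Hôpital: lim (-3*sin(3*x))/(6*x), still 0/0.
After 2 applications of L'Hôpital's rule the quotient is (-9*cos(3*x))/(6); substituting x = 0 gives -3/2.

-3/2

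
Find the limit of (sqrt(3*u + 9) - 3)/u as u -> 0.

A 0/0 form; rationalise with √(9 + 3u) + √9. This collapses the numerator to 3u, leaving 3/(√(9 + 3u) + √9) → 3/(2√9) = 1/2.

1/2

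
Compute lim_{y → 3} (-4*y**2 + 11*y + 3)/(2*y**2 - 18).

-13/12

Direct substitution gives 0/0, so factor. Both numerator and denominator have (y - 3) as a factor.
After cancelling, the expression reduces to (-4*y - 1)/(2*y + 6).
Substituting y = 3 gives -13/12.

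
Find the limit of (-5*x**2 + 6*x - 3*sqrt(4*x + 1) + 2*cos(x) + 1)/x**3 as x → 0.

Substitution gives 0/0; apply L'Hôpital's rule 3 times.
After differentiating numerator and denominator 3 times the quotient is (2*sin(x) - 72/(4*x + 1)^(5/2))/(6); at x = 0 this is -12.

-12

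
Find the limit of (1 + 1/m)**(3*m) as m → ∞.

The base → 1 and the exponent → ∞: a 1^∞ form.
Take logarithms: (3m)·ln(1 + 1/m). Since ln(1+u) ~ u for small u, this behaves like (3m)·(1/m) → 3.
So the limit is e^(3).

e^(3)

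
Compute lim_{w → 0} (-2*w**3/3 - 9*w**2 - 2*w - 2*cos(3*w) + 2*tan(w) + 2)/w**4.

Substitution gives 0/0; apply L'Hôpital's rule 4 times.
After differentiating numerator and denominator 4 times the quotient is (-162*cos(3*w) + 48*tan(w)^5 + 80*tan(w)^3 + 32*tan(w))/(24); at w = 0 this is -27/4.

-27/4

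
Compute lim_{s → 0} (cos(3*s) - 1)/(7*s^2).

Direct substitution gives 0/0.
Apply L'Hôpital: lim (-3*sin(3*s))/(14*s), still 0/0.
After 2 applications of L'Hôpital's rule the quotient is (-9*cos(3*s))/(14); substituting s = 0 gives -9/14.

-9/14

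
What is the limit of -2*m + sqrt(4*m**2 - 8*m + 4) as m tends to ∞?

This has the form ∞ − ∞. Multiply and divide by the conjugate √(4*m^2 - 8*m + 4) + 2m.
That gives (-8m + 4) / (√(4*m^2 - 8*m + 4) + 2m).
Divide numerator and denominator by m: the limit is -8/(2·2) = -2.

-2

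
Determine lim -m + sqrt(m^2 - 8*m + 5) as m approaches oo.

An ∞ − ∞ form. Rationalising with the conjugate, the difference becomes (-8m + 5) / (√(m^2 - 8*m + 5) + m).
For large m the denominator behaves like 2·m, so the quotient tends to -8/2 = -4.

-4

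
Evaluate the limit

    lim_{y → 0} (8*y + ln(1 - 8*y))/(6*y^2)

Direct substitution gives 0/0.
Apply L'Hôpital: lim (8 - 8/(1 - 8*y))/(12*y), still 0/0.
After 2 applications of L'Hôpital's rule the quotient is (-64/(1 - 8*y)^2)/(12); substituting y = 0 gives -16/3.

-16/3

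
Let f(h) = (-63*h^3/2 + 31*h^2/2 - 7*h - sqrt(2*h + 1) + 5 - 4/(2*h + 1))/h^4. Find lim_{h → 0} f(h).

Substitution gives 0/0; apply L'Hôpital's rule 4 times.
After differentiating numerator and denominator 4 times the quotient is (-1536/(2*h + 1)^5 + 15/(2*h + 1)^(7/2))/(24); at h = 0 this is -507/8.

-507/8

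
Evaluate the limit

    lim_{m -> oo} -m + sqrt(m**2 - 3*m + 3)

-3/2

An ∞ − ∞ form. Rationalising with the conjugate, the difference becomes (-3m + 3) / (√(m^2 - 3*m + 3) + m).
For large m the denominator behaves like 2·m, so the quotient tends to -3/2 = -3/2.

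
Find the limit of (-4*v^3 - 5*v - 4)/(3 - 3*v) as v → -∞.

∞

The numerator has higher degree (3 > 1); the quotient behaves like (-4/(-3))·v^2 for large |v|.
As v → −∞ this diverges to ∞.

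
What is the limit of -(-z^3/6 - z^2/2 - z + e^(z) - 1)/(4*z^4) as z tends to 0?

Direct substitution gives 0/0.
Apply L'Hôpital: lim (-z^2/2 - z + e^(z) - 1)/(-16*z^3), still 0/0.
Apply L'Hôpital: lim (-z + e^(z) - 1)/(-48*z^2), still 0/0.
Apply L'Hôpital: lim (e^(z) - 1)/(-96*z), still 0/0.
After 4 applications of L'Hôpital's rule the quotient is (e^(z))/(-96); substituting z = 0 gives -1/96.

-1/96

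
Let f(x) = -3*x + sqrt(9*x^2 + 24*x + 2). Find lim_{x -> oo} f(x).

An ∞ − ∞ form. Rationalising with the conjugate, the difference becomes (24x + 2) / (√(9*x^2 + 24*x + 2) + 3x).
For large x the denominator behaves like 2·3x, so the quotient tends to 24/6 = 4.

4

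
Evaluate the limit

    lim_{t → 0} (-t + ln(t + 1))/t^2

Direct substitution gives 0/0.
Apply L'Hôpital: lim (-1 + 1/(t + 1))/(2*t), still 0/0.
After 2 applications of L'Hôpital's rule the quotient is (-1/(t + 1)^2)/(2); substituting t = 0 gives -1/2.

-1/2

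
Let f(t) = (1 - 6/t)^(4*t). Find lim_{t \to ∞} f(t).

Let L be the limit and take ln: ln L = lim (4t)·ln(1 - 6/t) = lim (4t)·(-6/t + O(1/t²)) = -24.
Hence L = e^(-24).

e^(-24)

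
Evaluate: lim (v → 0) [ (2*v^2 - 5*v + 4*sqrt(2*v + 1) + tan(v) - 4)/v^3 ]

7/3

Substitution gives 0/0; apply L'Hôpital's rule 3 times.
After differentiating numerator and denominator 3 times the quotient is (6*tan(v)^2/cos(v)^2 + 2/cos(v)^2 + 12/(2*v + 1)^(5/2))/(6); at v = 0 this is 7/3.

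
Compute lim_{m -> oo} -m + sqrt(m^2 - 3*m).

-3/2

An ∞ − ∞ form. Rationalising with the conjugate, the difference becomes (-3m) / (√(m^2 - 3*m) + m).
For large m the denominator behaves like 2·m, so the quotient tends to -3/2 = -3/2.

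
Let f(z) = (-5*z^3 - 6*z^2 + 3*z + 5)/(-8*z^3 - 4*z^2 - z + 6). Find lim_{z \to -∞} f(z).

Numerator and denominator both have degree 3.
Dividing every term by z^3, all lower-order terms vanish and the limit is the ratio of leading coefficients, -5/(-8) = 5/8.

5/8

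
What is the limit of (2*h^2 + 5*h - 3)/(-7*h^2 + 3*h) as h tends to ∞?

-2/7

Numerator and denominator both have degree 2.
Dividing every term by h^2, all lower-order terms vanish and the limit is the ratio of leading coefficients, 2/(-7) = -2/7.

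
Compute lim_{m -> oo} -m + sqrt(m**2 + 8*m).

4

An ∞ − ∞ form. Rationalising with the conjugate, the difference becomes (8m) / (√(m^2 + 8*m) + m).
For large m the denominator behaves like 2·m, so the quotient tends to 8/2 = 4.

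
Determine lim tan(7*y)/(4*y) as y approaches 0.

Substitution gives 0/0.
Since tan(u)/u → 1 as u → 0, tan(7y)/(7y) → 1 and the limit is 7/4.

7/4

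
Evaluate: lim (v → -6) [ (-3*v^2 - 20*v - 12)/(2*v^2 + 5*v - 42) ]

-16/19

Since v = -6 makes numerator and denominator zero, (v + 6) divides both.
Cancelling it gives (-3*v - 2)/(2*v - 7); now plug in v = -6 to get -16/19.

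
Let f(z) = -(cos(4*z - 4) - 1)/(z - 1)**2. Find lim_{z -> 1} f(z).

Direct substitution gives 0/0.
Apply L'Hôpital: lim (-4*sin(4*z - 4))/(2 - 2*z), still 0/0.
After 2 applications of L'Hôpital's rule the quotient is (-16*cos(4*z - 4))/(-2); substituting z = 1 gives 8.

8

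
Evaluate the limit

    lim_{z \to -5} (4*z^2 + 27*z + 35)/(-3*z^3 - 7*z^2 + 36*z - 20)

At z = -5 both the top and bottom vanish — a removable singularity. Factoring out (z + 5) from each leaves (4*z + 7)/(-3*z^2 + 8*z - 4), which at z = -5 equals 13/119.

13/119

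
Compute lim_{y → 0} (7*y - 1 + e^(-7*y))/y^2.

Direct substitution gives 0/0.
Apply L'Hôpital: lim (7 - 7*e^(-7*y))/(2*y), still 0/0.
After 2 applications of L'Hôpital's rule the quotient is (49*e^(-7*y))/(2); substituting y = 0 gives 49/2.

49/2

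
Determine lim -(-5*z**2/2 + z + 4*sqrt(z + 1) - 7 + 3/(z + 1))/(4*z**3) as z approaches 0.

Substitution gives 0/0 (the numerator vanishes to order 3).
Expand each term to order z^3: the coefficient of z^3 in 4·√(1 + z) is 1/4 and in 3·1/(1 + z) is -3.
Lower-order terms cancel with the polynomial part, so the numerator is (-11/4)·z^3 + o(z^3), and the limit is (-11/4)/(-4) = 11/16.

11/16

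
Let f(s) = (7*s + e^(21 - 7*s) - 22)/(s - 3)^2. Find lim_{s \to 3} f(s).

Direct substitution gives 0/0.
Apply L'Hôpital: lim (7 - 7*e^(21 - 7*s))/(2*s - 6), still 0/0.
After 2 applications of L'Hôpital's rule the quotient is (49*e^(21 - 7*s))/(2); substituting s = 3 gives 49/2.

49/2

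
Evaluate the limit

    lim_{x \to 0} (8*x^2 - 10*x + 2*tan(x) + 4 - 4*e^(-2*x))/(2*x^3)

3

Substitution gives 0/0; apply L'Hôpital's rule 3 times.
After differentiating numerator and denominator 3 times the quotient is (12*tan(x)^2/cos(x)^2 + 4/cos(x)^2 + 32*e^(-2*x))/(12); at x = 0 this is 3.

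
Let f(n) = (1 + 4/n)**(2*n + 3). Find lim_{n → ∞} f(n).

Let L be the limit and take ln: ln L = lim (2n + 3)·ln(1 + 4/n) = lim (2n + 3)·(4/n + O(1/n²)) = 8.
Hence L = e^(8).

e^(8)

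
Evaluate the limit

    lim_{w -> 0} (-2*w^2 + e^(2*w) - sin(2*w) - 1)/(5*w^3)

Substitution gives 0/0 (the numerator vanishes to order 3).
Expand each term to order w^3: the coefficient of w^3 in e^(2w) is 4/3 and in −sin(2w) is 4/3.
Lower-order terms cancel with the polynomial part, so the numerator is (8/3)·w^3 + o(w^3), and the limit is (8/3)/(5) = 8/15.

8/15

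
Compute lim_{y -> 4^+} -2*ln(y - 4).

As y → 4⁺, y - 4 → 0⁺ and ln(y - 4) → −∞.
Multiplying by -2 gives ∞.

∞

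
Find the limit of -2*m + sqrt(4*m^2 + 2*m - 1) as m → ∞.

This has the form ∞ − ∞. Multiply and divide by the conjugate √(4*m^2 + 2*m - 1) + 2m.
That gives (2m - 1) / (√(4*m^2 + 2*m - 1) + 2m).
Divide numerator and denominator by m: the limit is 2/(2·2) = 1/2.

1/2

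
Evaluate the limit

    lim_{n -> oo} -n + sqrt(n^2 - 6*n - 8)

This has the form ∞ − ∞. Multiply and divide by the conjugate √(n^2 - 6*n - 8) + n.
That gives (-6n - 8) / (√(n^2 - 6*n - 8) + n).
Divide numerator and denominator by n: the limit is -6/(2·1) = -3.

-3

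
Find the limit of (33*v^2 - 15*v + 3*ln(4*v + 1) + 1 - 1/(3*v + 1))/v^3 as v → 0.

Substitution gives 0/0 (the numerator vanishes to order 3).
Expand each term to order v^3: the coefficient of v^3 in −1/(1 + 3v) is 27 and in 3·ln(1 + 4v) is 64.
Lower-order terms cancel with the polynomial part, so the numerator is (91)·v^3 + o(v^3), and the limit is (91)/(1) = 91.

91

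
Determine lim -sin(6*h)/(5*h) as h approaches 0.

Substitution gives 0/0.
Write it as (6/(-5))·sin(6h)/(6h); since sin(u)/u → 1, the limit is -6/5.

-6/5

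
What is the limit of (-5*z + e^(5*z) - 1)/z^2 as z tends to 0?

Direct substitution gives 0/0.
Apply L'Hôpital: lim (5*e^(5*z) - 5)/(2*z), still 0/0.
After 2 applications of L'Hôpital's rule the quotient is (25*e^(5*z))/(2); substituting z = 0 gives 25/2.

25/2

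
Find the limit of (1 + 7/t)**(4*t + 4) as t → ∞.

Write it as [(1 + 7/t)^t]^(4) · (1 + 7/t)^(4). The bracketed term tends to e^(7) and the second factor to 1, so the limit is e^(28).

e^(28)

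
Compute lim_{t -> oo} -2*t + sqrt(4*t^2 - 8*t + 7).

-2

An ∞ − ∞ form. Rationalising with the conjugate, the difference becomes (-8t + 7) / (√(4*t^2 - 8*t + 7) + 2t).
For large t the denominator behaves like 2·2t, so the quotient tends to -8/4 = -2.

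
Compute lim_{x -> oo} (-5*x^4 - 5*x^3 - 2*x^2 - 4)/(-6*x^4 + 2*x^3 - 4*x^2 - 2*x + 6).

5/6

Numerator and denominator both have degree 4.
Dividing every term by x^4, all lower-order terms vanish and the limit is the ratio of leading coefficients, -5/(-6) = 5/6.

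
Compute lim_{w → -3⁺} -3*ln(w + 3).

∞

As w → -3⁺, w + 3 → 0⁺ and ln(w + 3) → −∞.
Multiplying by -3 gives ∞.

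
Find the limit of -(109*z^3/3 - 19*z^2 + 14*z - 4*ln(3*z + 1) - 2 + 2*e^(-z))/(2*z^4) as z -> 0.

Substitution gives 0/0 (the numerator vanishes to order 4).
Expand each term to order z^4: the coefficient of z^4 in -4·ln(1 + 3z) is 81 and in 2·e^(-z) is 1/12.
Lower-order terms cancel with the polynomial part, so the numerator is (973/12)·z^4 + o(z^4), and the limit is (973/12)/(-2) = -973/24.

-973/24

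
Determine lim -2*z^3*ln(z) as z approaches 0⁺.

0

This is a 0·(−∞) form. Rewrite as -2·ln(z) / z^(−3) and apply L'Hôpital:
the derivative quotient is -2·(1/z) / (−3·z^(−4)) = (2/3)·z^3 → 0.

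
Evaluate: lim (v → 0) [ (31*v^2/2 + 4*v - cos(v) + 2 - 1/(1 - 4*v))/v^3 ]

-64

Substitution gives 0/0 (the numerator vanishes to order 3).
Expand each term to order v^3: the coefficient of v^3 in −1/(1 - 4v) is -64 and in −cos(v) is 0.
Lower-order terms cancel with the polynomial part, so the numerator is (-64)·v^3 + o(v^3), and the limit is (-64)/(1) = -64.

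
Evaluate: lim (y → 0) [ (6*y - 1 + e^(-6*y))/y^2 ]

Direct substitution gives 0/0.
Apply L'Hôpital: lim (6 - 6*e^(-6*y))/(2*y), still 0/0.
After 2 applications of L'Hôpital's rule the quotient is (36*e^(-6*y))/(2); substituting y = 0 gives 18.

18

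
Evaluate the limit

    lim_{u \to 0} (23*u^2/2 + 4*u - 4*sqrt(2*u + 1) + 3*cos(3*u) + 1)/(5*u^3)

-2/5

Substitution gives 0/0 (the numerator vanishes to order 3).
Expand each term to order u^3: the coefficient of u^3 in 3·cos(3u) is 0 and in -4·√(1 + 2u) is -2.
Lower-order terms cancel with the polynomial part, so the numerator is (-2)·u^3 + o(u^3), and the limit is (-2)/(5) = -2/5.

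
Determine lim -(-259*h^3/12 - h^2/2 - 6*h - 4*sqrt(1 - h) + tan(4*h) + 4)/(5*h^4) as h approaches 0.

-1/32

Substitution gives 0/0 (the numerator vanishes to order 4).
Expand each term to order h^4: the coefficient of h^4 in -4·√(1 - h) is 5/32 and in tan(4h) is 0.
Lower-order terms cancel with the polynomial part, so the numerator is (5/32)·h^4 + o(h^4), and the limit is (5/32)/(-5) = -1/32.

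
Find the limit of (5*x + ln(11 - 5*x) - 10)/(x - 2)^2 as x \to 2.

Direct substitution gives 0/0.
Apply L'Hôpital: lim (5 - 5/(11 - 5*x))/(2*x - 4), still 0/0.
After 2 applications of L'Hôpital's rule the quotient is (-25/(11 - 5*x)^2)/(2); substituting x = 2 gives -25/2.

-25/2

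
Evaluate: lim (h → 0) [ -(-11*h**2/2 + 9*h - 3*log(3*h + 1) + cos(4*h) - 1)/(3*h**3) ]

9

Substitution gives 0/0 (the numerator vanishes to order 3).
Expand each term to order h^3: the coefficient of h^3 in -3·ln(1 + 3h) is -27 and in cos(4h) is 0.
Lower-order terms cancel with the polynomial part, so the numerator is (-27)·h^3 + o(h^3), and the limit is (-27)/(-3) = 9.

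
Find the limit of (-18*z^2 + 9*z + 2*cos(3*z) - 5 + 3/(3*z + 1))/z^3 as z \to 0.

-81

Substitution gives 0/0; apply L'Hôpital's rule 3 times.
After differentiating numerator and denominator 3 times the quotient is (54*sin(3*z) - 486/(3*z + 1)^4)/(6); at z = 0 this is -81.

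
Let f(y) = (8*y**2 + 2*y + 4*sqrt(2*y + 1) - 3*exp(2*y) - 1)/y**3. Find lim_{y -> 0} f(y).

-2

Substitution gives 0/0 (the numerator vanishes to order 3).
Expand each term to order y^3: the coefficient of y^3 in 4·√(1 + 2y) is 2 and in -3·e^(2y) is -4.
Lower-order terms cancel with the polynomial part, so the numerator is (-2)·y^3 + o(y^3), and the limit is (-2)/(1) = -2.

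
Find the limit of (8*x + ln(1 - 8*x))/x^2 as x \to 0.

-32

Direct substitution gives 0/0.
Apply L'Hôpital: lim (8 - 8/(1 - 8*x))/(2*x), still 0/0.
After 2 applications of L'Hôpital's rule the quotient is (-64/(1 - 8*x)^2)/(2); substituting x = 0 gives -32.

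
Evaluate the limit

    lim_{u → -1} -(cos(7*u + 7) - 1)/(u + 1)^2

49/2

Direct substitution gives 0/0.
Apply L'Hôpital: lim (-7*sin(7*u + 7))/(-2*u - 2), still 0/0.
After 2 applications of L'Hôpital's rule the quotient is (-49*cos(7*u + 7))/(-2); substituting u = -1 gives 49/2.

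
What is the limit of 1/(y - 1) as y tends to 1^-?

-∞

As y → 1⁻, (y - 1) → 0⁻, so (y - 1)^1 → 0⁻ and 1/(y - 1)^1 → -∞.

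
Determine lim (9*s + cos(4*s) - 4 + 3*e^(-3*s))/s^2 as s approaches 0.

Substitution gives 0/0 (the numerator vanishes to order 2).
Expand each term to order s^2: the coefficient of s^2 in 3·e^(-3s) is 27/2 and in cos(4s) is -8.
Lower-order terms cancel with the polynomial part, so the numerator is (11/2)·s^2 + o(s^2), and the limit is (11/2)/(1) = 11/2.

11/2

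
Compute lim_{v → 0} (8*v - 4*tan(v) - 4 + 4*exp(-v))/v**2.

Substitution gives 0/0 (the numerator vanishes to order 2).
Expand each term to order v^2: the coefficient of v^2 in 4·e^(-v) is 2 and in -4·tan(v) is 0.
Lower-order terms cancel with the polynomial part, so the numerator is (2)·v^2 + o(v^2), and the limit is (2)/(1) = 2.

2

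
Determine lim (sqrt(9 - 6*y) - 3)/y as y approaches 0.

A 0/0 form; rationalise with √(9 - 6y) + √9. This collapses the numerator to -6y, leaving -6/(√(9 - 6y) + √9) → -6/(2√9) = -1.

-1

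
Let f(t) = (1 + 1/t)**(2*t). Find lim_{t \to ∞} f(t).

e^(2)

The base → 1 and the exponent → ∞: a 1^∞ form.
Take logarithms: (2t)·ln(1 + 1/t). Since ln(1+u) ~ u for small u, this behaves like (2t)·(1/t) → 2.
So the limit is e^(2).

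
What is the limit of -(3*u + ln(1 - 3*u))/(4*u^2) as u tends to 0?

Direct substitution gives 0/0.
Apply L'Hôpital: lim (3 - 3/(1 - 3*u))/(-8*u), still 0/0.
After 2 applications of L'Hôpital's rule the quotient is (-9/(1 - 3*u)^2)/(-8); substituting u = 0 gives 9/8.

9/8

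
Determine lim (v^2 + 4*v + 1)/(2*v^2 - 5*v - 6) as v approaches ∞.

Numerator and denominator both have degree 2.
Dividing every term by v^2, all lower-order terms vanish and the limit is the ratio of leading coefficients, 1/(2) = 1/2.

1/2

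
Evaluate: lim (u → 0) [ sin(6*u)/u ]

6

Substitution gives 0/0.
Write it as (6)·sin(6u)/(6u); since sin(θ)/θ → 1, the limit is 6.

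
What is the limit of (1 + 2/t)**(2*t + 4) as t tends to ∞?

e^(4)

The base → 1 and the exponent → ∞: a 1^∞ form.
Take logarithms: (2t + 4)·ln(1 + 2/t). Since ln(1+u) ~ u for small u, this behaves like (2t)·(2/t) → 4.
So the limit is e^(4).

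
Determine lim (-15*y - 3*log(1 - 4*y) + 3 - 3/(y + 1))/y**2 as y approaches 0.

Substitution gives 0/0; apply L'Hôpital's rule 2 times.
After differentiating numerator and denominator 2 times the quotient is (48/(4*y - 1)^2 - 6/(y + 1)^3)/(2); at y = 0 this is 21.

21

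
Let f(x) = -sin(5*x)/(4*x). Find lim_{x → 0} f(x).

-5/4

Substitution gives 0/0.
Write it as (5/(-4))·sin(5x)/(5x); since sin(u)/u → 1, the limit is -5/4.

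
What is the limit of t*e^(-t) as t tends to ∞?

0

Write as t^1/e^{1t}, an ∞/∞ form.
Exponential growth dominates any polynomial, so repeated L'Hôpital (or the standard result) gives 0.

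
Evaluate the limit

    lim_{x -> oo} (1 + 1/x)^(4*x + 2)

Let L be the limit and take ln: ln L = lim (4x + 2)·ln(1 + 1/x) = lim (4x + 2)·(1/x + O(1/x²)) = 4.
Hence L = e^(4).

e^(4)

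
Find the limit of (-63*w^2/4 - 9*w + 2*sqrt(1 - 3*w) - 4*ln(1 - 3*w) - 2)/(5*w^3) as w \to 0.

Substitution gives 0/0; apply L'Hôpital's rule 3 times.
After differentiating numerator and denominator 3 times the quotient is (216/(1 - 3*w)^3 + 81*(3*w - 1)^3/(4*(1 - 3*w)^(11/2)))/(30); at w = 0 this is 261/40.

261/40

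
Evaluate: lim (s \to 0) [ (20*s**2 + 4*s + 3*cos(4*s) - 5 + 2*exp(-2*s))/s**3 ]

Substitution gives 0/0; apply L'Hôpital's rule 3 times.
After differentiating numerator and denominator 3 times the quotient is (192*sin(4*s) - 16*e^(-2*s))/(6); at s = 0 this is -8/3.

-8/3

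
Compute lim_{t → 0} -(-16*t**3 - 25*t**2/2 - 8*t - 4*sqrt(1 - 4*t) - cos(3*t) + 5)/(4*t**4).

-293/32

Substitution gives 0/0; apply L'Hôpital's rule 4 times.
After differentiating numerator and denominator 4 times the quotient is (-81*cos(3*t) + 960/(1 - 4*t)^(7/2))/(-96); at t = 0 this is -293/32.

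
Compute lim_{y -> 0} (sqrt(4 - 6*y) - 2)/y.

A 0/0 form; rationalise with √(4 - 6y) + √4. This collapses the numerator to -6y, leaving -6/(√(4 - 6y) + √4) → -6/(2√4) = -3/2.

-3/2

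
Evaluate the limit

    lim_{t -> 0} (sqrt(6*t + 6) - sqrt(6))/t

Substitution gives 0/0. Multiply numerator and denominator by the conjugate √(6 + 6t) + √6.
The numerator becomes (6 + 6t) − 6 = 6t, so the expression simplifies to 6/(√(6 + 6t) + √6).
Letting t → 0 gives 6/(2√6) = √(6)/2.

√(6)/2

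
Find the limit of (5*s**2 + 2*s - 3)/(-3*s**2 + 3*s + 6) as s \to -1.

At s = -1 both the top and bottom vanish — a removable singularity. Factoring out (s + 1) from each leaves (5*s - 3)/(6 - 3*s), which at s = -1 equals -8/9.

-8/9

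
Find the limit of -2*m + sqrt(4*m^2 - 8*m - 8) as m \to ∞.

An ∞ − ∞ form. Rationalising with the conjugate, the difference becomes (-8m - 8) / (√(4*m^2 - 8*m - 8) + 2m).
For large m the denominator behaves like 2·2m, so the quotient tends to -8/4 = -2.

-2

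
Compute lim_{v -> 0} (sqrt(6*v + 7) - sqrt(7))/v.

A 0/0 form; rationalise with √(7 + 6v) + √7. This collapses the numerator to 6v, leaving 6/(√(7 + 6v) + √7) → 6/(2√7) = 3*√(7)/7.

3*√(7)/7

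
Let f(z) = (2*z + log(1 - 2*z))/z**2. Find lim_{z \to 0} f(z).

Direct substitution gives 0/0.
Apply L'Hôpital: lim (2 - 2/(1 - 2*z))/(2*z), still 0/0.
After 2 applications of L'Hôpital's rule the quotient is (-4/(1 - 2*z)^2)/(2); substituting z = 0 gives -2.

-2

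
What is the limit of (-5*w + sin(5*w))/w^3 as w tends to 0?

Direct substitution gives 0/0.
Apply L'Hôpital: lim (5*cos(5*w) - 5)/(3*w^2), still 0/0.
Apply L'Hôpital: lim (-25*sin(5*w))/(6*w), still 0/0.
After 3 applications of L'Hôpital's rule the quotient is (-125*cos(5*w))/(6); substituting w = 0 gives -125/6.

-125/6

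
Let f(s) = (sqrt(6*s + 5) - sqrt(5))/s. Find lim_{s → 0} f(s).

Substitution gives 0/0. Multiply numerator and denominator by the conjugate √(5 + 6s) + √5.
The numerator becomes (5 + 6s) − 5 = 6s, so the expression simplifies to 6/(√(5 + 6s) + √5).
Letting s → 0 gives 6/(2√5) = 3*√(5)/5.

3*√(5)/5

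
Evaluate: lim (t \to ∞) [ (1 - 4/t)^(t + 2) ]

Write it as [(1 - 4/t)^t]^(1) · (1 - 4/t)^(2). The bracketed term tends to e^(-4) and the second factor to 1, so the limit is e^(-4).

e^(-4)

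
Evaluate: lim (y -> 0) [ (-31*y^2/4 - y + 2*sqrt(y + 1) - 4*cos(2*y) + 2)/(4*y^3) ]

Substitution gives 0/0 (the numerator vanishes to order 3).
Expand each term to order y^3: the coefficient of y^3 in 2·√(1 + y) is 1/8 and in -4·cos(2y) is 0.
Lower-order terms cancel with the polynomial part, so the numerator is (1/8)·y^3 + o(y^3), and the limit is (1/8)/(4) = 1/32.

1/32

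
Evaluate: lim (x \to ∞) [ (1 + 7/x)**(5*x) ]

Write it as [(1 + 7/x)^x]^(5) · (1 + 7/x)^(0). The bracketed term tends to e^(7) and the second factor to 1, so the limit is e^(35).

e^(35)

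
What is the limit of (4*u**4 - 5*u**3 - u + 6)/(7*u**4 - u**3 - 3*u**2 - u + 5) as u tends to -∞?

4/7

Numerator and denominator both have degree 4.
Dividing every term by u^4, all lower-order terms vanish and the limit is the ratio of leading coefficients, 4/(7) = 4/7.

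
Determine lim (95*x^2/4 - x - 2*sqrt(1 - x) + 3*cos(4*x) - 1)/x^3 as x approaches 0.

1/8

Substitution gives 0/0 (the numerator vanishes to order 3).
Expand each term to order x^3: the coefficient of x^3 in -2·√(1 - x) is 1/8 and in 3·cos(4x) is 0.
Lower-order terms cancel with the polynomial part, so the numerator is (1/8)·x^3 + o(x^3), and the limit is (1/8)/(1) = 1/8.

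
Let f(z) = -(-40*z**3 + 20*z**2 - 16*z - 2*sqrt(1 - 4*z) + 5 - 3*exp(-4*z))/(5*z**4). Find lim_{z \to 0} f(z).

12/5

Substitution gives 0/0 (the numerator vanishes to order 4).
Expand each term to order z^4: the coefficient of z^4 in -3·e^(-4z) is -32 and in -2·√(1 - 4z) is 20.
Lower-order terms cancel with the polynomial part, so the numerator is (-12)·z^4 + o(z^4), and the limit is (-12)/(-5) = 12/5.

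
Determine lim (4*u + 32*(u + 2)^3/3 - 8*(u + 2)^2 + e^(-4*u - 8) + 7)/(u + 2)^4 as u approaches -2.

32/3

Direct substitution gives 0/0.
Apply L'Hôpital: lim (-16*u + 32*(u + 2)^2 - 4*e^(-4*u - 8) - 28)/(4*(u + 2)^3), still 0/0.
Apply L'Hôpital: lim (64*u + 16*e^(-4*u - 8) + 112)/(12*(u + 2)^2), still 0/0.
Apply L'Hôpital: lim (64 - 64*e^(-4*u - 8))/(24*u + 48), still 0/0.
After 4 applications of L'Hôpital's rule the quotient is (256*e^(-4*u - 8))/(24); substituting u = -2 gives 32/3.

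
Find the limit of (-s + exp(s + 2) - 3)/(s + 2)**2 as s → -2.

Direct substitution gives 0/0.
Apply L'Hôpital: lim (e^(s + 2) - 1)/(2*s + 4), still 0/0.
After 2 applications of L'Hôpital's rule the quotient is (e^(s + 2))/(2); substituting s = -2 gives 1/2.

1/2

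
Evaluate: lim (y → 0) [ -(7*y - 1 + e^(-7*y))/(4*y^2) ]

-49/8

Direct substitution gives 0/0.
Apply L'Hôpital: lim (7 - 7*e^(-7*y))/(-8*y), still 0/0.
After 2 applications of L'Hôpital's rule the quotient is (49*e^(-7*y))/(-8); substituting y = 0 gives -49/8.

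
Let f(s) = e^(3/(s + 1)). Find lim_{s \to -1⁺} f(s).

As s → -1⁺, 3/(s + 1) → +∞, so e^(3/(s + 1)) → ∞.

∞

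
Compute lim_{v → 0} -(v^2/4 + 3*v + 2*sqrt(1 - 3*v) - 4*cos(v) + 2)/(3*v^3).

Substitution gives 0/0; apply L'Hôpital's rule 3 times.
After differentiating numerator and denominator 3 times the quotient is (-4*sin(v) - 81/(4*(1 - 3*v)^(5/2)))/(-18); at v = 0 this is 9/8.

9/8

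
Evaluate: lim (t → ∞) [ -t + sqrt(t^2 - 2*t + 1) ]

-1

This has the form ∞ − ∞. Multiply and divide by the conjugate √(t^2 - 2*t + 1) + t.
That gives (-2t + 1) / (√(t^2 - 2*t + 1) + t).
Divide numerator and denominator by t: the limit is -2/(2·1) = -1.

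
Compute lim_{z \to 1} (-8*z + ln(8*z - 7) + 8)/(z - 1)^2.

-32

Direct substitution gives 0/0.
Apply L'Hôpital: lim (-8 + 8/(8*z - 7))/(2*z - 2), still 0/0.
After 2 applications of L'Hôpital's rule the quotient is (-64/(8*z - 7)^2)/(2); substituting z = 1 gives -32.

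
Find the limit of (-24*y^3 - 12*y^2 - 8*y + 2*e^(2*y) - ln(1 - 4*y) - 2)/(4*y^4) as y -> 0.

49/3

Substitution gives 0/0 (the numerator vanishes to order 4).
Expand each term to order y^4: the coefficient of y^4 in −ln(1 - 4y) is 64 and in 2·e^(2y) is 4/3.
Lower-order terms cancel with the polynomial part, so the numerator is (196/3)·y^4 + o(y^4), and the limit is (196/3)/(4) = 49/3.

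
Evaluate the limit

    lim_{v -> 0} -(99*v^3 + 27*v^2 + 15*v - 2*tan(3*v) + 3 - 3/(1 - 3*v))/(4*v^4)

243/4

Substitution gives 0/0; apply L'Hôpital's rule 4 times.
After differentiating numerator and denominator 4 times the quotient is (1296*tan(3*v)/cos(3*v)^2 - 3888*tan(3*v)/cos(3*v)^4 + 5832/(3*v - 1)^5)/(-96); at v = 0 this is 243/4.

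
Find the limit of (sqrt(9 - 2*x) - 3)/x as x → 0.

-1/3

Substitution gives 0/0. Multiply numerator and denominator by the conjugate √(9 - 2x) + √9.
The numerator becomes (9 - 2x) − 9 = -2x, so the expression simplifies to -2/(√(9 - 2x) + √9).
Letting x → 0 gives -2/(2√9) = -1/3.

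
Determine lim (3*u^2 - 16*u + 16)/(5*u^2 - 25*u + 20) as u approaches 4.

8/15

At u = 4 both the top and bottom vanish — a removable singularity. Factoring out (u - 4) from each leaves (3*u - 4)/(5*u - 5), which at u = 4 equals 8/15.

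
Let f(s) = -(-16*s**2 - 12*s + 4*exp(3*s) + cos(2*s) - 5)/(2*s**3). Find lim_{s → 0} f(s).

Substitution gives 0/0; apply L'Hôpital's rule 3 times.
After differentiating numerator and denominator 3 times the quotient is (108*e^(3*s) + 8*sin(2*s))/(-12); at s = 0 this is -9.

-9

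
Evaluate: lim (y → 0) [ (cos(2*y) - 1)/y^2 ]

Direct substitution gives 0/0.
Apply L'Hôpital: lim (-2*sin(2*y))/(2*y), still 0/0.
After 2 applications of L'Hôpital's rule the quotient is (-4*cos(2*y))/(2); substituting y = 0 gives -2.

-2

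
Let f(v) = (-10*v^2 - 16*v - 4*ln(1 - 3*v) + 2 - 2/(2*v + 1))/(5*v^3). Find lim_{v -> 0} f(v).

52/5

Substitution gives 0/0 (the numerator vanishes to order 3).
Expand each term to order v^3: the coefficient of v^3 in -2·1/(1 + 2v) is 16 and in -4·ln(1 - 3v) is 36.
Lower-order terms cancel with the polynomial part, so the numerator is (52)·v^3 + o(v^3), and the limit is (52)/(5) = 52/5.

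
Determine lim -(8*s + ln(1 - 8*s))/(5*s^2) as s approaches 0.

32/5

Direct substitution gives 0/0.
Apply L'Hôpital: lim (8 - 8/(1 - 8*s))/(-10*s), still 0/0.
After 2 applications of L'Hôpital's rule the quotient is (-64/(1 - 8*s)^2)/(-10); substituting s = 0 gives 32/5.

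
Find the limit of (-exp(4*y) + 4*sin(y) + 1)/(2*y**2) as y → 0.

-4

Substitution gives 0/0 (the numerator vanishes to order 2).
Expand each term to order y^2: the coefficient of y^2 in 4·sin(y) is 0 and in −e^(4y) is -8.
Lower-order terms cancel with the polynomial part, so the numerator is (-8)·y^2 + o(y^2), and the limit is (-8)/(2) = -4.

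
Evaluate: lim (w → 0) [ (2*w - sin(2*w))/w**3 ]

4/3

Direct substitution gives 0/0.
Apply L'Hôpital: lim (2 - 2*cos(2*w))/(3*w^2), still 0/0.
Apply L'Hôpital: lim (4*sin(2*w))/(6*w), still 0/0.
After 3 applications of L'Hôpital's rule the quotient is (8*cos(2*w))/(6); substituting w = 0 gives 4/3.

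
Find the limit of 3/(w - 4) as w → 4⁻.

-∞

As w → 4⁻, (w - 4) → 0⁻, so (w - 4)^1 → 0⁻ and 3/(w - 4)^1 → -∞.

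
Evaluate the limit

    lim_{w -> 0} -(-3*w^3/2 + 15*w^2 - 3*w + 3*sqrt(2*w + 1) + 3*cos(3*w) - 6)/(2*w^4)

Substitution gives 0/0 (the numerator vanishes to order 4).
Expand each term to order w^4: the coefficient of w^4 in 3·√(1 + 2w) is -15/8 and in 3·cos(3w) is 81/8.
Lower-order terms cancel with the polynomial part, so the numerator is (33/4)·w^4 + o(w^4), and the limit is (33/4)/(-2) = -33/8.

-33/8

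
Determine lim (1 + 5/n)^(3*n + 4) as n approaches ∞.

Let L be the limit and take ln: ln L = lim (3n + 4)·ln(1 + 5/n) = lim (3n + 4)·(5/n + O(1/n²)) = 15.
Hence L = e^(15).

e^(15)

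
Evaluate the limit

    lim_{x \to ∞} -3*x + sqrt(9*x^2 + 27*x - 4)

This has the form ∞ − ∞. Multiply and divide by the conjugate √(9*x^2 + 27*x - 4) + 3x.
That gives (27x - 4) / (√(9*x^2 + 27*x - 4) + 3x).
Divide numerator and denominator by x: the limit is 27/(2·3) = 9/2.

9/2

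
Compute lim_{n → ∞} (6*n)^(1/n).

1

Base → ∞ and exponent → 0: an ∞^0 form.
Take logs: (1/n)·ln(6·n^1) = (ln 6 + 1·ln n)/n → 0.
So the limit is e^0 = 1.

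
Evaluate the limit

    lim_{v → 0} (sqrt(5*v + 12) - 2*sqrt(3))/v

5*√(3)/12

A 0/0 form; rationalise with √(12 + 5v) + √12. This collapses the numerator to 5v, leaving 5/(√(12 + 5v) + √12) → 5/(2√12) = 5*√(3)/12.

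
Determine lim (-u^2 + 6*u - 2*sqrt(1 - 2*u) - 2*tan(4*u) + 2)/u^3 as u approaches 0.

Substitution gives 0/0 (the numerator vanishes to order 3).
Expand each term to order u^3: the coefficient of u^3 in -2·tan(4u) is -128/3 and in -2·√(1 - 2u) is 1.
Lower-order terms cancel with the polynomial part, so the numerator is (-125/3)·u^3 + o(u^3), and the limit is (-125/3)/(1) = -125/3.

-125/3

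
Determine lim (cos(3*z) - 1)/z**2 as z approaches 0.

-9/2

Direct substitution gives 0/0.
Apply L'Hôpital: lim (-3*sin(3*z))/(2*z), still 0/0.
After 2 applications of L'Hôpital's rule the quotient is (-9*cos(3*z))/(2); substituting z = 0 gives -9/2.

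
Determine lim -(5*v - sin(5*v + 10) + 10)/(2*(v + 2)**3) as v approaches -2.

Direct substitution gives 0/0.
Apply L'Hôpital: lim (5 - 5*cos(5*v + 10))/(-6*(v + 2)^2), still 0/0.
Apply L'Hôpital: lim (25*sin(5*v + 10))/(-12*v - 24), still 0/0.
After 3 applications of L'Hôpital's rule the quotient is (125*cos(5*v + 10))/(-12); substituting v = -2 gives -125/12.

-125/12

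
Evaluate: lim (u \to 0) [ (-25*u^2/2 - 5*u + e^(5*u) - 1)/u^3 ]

125/6

Direct substitution gives 0/0.
Apply L'Hôpital: lim (-25*u + 5*e^(5*u) - 5)/(3*u^2), still 0/0.
Apply L'Hôpital: lim (25*e^(5*u) - 25)/(6*u), still 0/0.
After 3 applications of L'Hôpital's rule the quotient is (125*e^(5*u))/(6); substituting u = 0 gives 125/6.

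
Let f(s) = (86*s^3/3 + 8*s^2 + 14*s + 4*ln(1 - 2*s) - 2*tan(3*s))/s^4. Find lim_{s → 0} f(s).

Substitution gives 0/0 (the numerator vanishes to order 4).
Expand each term to order s^4: the coefficient of s^4 in -2·tan(3s) is 0 and in 4·ln(1 - 2s) is -16.
Lower-order terms cancel with the polynomial part, so the numerator is (-16)·s^4 + o(s^4), and the limit is (-16)/(1) = -16.

-16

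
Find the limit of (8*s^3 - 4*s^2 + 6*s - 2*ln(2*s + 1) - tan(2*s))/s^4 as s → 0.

8

Substitution gives 0/0 (the numerator vanishes to order 4).
Expand each term to order s^4: the coefficient of s^4 in −tan(2s) is 0 and in -2·ln(1 + 2s) is 8.
Lower-order terms cancel with the polynomial part, so the numerator is (8)·s^4 + o(s^4), and the limit is (8)/(1) = 8.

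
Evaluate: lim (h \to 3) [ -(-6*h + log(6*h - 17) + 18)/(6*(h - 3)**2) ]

3

Direct substitution gives 0/0.
Apply L'Hôpital: lim (-6 + 6/(6*h - 17))/(36 - 12*h), still 0/0.
After 2 applications of L'Hôpital's rule the quotient is (-36/(6*h - 17)^2)/(-12); substituting h = 3 gives 3.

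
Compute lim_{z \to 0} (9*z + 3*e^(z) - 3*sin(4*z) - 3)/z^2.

Substitution gives 0/0; apply L'Hôpital's rule 2 times.
After differentiating numerator and denominator 2 times the quotient is (3*e^(z) + 48*sin(4*z))/(2); at z = 0 this is 3/2.

3/2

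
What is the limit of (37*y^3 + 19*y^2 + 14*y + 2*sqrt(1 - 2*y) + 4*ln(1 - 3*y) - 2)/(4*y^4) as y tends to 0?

Substitution gives 0/0; apply L'Hôpital's rule 4 times.
After differentiating numerator and denominator 4 times the quotient is (-1944/(3*y - 1)^4 - 30/(1 - 2*y)^(7/2))/(96); at y = 0 this is -329/16.

-329/16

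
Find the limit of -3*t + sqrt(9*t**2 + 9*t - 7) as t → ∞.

An ∞ − ∞ form. Rationalising with the conjugate, the difference becomes (9t - 7) / (√(9*t^2 + 9*t - 7) + 3t).
For large t the denominator behaves like 2·3t, so the quotient tends to 9/6 = 3/2.

3/2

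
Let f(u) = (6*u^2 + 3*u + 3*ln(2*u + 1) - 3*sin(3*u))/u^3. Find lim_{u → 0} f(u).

Substitution gives 0/0; apply L'Hôpital's rule 3 times.
After differentiating numerator and denominator 3 times the quotient is (81*cos(3*u) + 48/(2*u + 1)^3)/(6); at u = 0 this is 43/2.

43/2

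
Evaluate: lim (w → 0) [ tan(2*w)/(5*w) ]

2/5

Substitution gives 0/0.
Since tan(u)/u → 1 as u → 0, tan(2w)/(2w) → 1 and the limit is 2/5.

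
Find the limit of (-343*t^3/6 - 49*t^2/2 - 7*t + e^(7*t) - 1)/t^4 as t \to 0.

Direct substitution gives 0/0.
Apply L'Hôpital: lim (-343*t^2/2 - 49*t + 7*e^(7*t) - 7)/(4*t^3), still 0/0.
Apply L'Hôpital: lim (-343*t + 49*e^(7*t) - 49)/(12*t^2), still 0/0.
Apply L'Hôpital: lim (343*e^(7*t) - 343)/(24*t), still 0/0.
After 4 applications of L'Hôpital's rule the quotient is (2401*e^(7*t))/(24); substituting t = 0 gives 2401/24.

2401/24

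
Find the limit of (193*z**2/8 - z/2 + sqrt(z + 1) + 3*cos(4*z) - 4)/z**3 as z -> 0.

Substitution gives 0/0; apply L'Hôpital's rule 3 times.
After differentiating numerator and denominator 3 times the quotient is (192*sin(4*z) + 3/(8*(z + 1)^(5/2)))/(6); at z = 0 this is 1/16.

1/16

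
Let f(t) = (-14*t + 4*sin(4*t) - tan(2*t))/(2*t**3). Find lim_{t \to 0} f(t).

Substitution gives 0/0; apply L'Hôpital's rule 3 times.
After differentiating numerator and denominator 3 times the quotient is (-256*cos(4*t) - 48*tan(2*t)^4 - 64*tan(2*t)^2 - 16)/(12); at t = 0 this is -68/3.

-68/3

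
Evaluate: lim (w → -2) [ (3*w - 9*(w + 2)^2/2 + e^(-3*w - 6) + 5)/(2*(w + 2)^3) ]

Direct substitution gives 0/0.
Apply L'Hôpital: lim (-9*w - 3*e^(-3*w - 6) - 15)/(6*(w + 2)^2), still 0/0.
Apply L'Hôpital: lim (9*e^(-3*w - 6) - 9)/(12*w + 24), still 0/0.
After 3 applications of L'Hôpital's rule the quotient is (-27*e^(-3*w - 6))/(12); substituting w = -2 gives -9/4.

-9/4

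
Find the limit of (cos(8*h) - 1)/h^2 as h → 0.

Direct substitution gives 0/0.
Apply L'Hôpital: lim (-8*sin(8*h))/(2*h), still 0/0.
After 2 applications of L'Hôpital's rule the quotient is (-64*cos(8*h))/(2); substituting h = 0 gives -32.

-32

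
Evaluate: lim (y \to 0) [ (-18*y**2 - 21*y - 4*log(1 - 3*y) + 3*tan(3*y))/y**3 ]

63

Substitution gives 0/0; apply L'Hôpital's rule 3 times.
After differentiating numerator and denominator 3 times the quotient is (486*tan(3*y)^2/cos(3*y)^2 + 162/cos(3*y)^2 - 216/(3*y - 1)^3)/(6); at y = 0 this is 63.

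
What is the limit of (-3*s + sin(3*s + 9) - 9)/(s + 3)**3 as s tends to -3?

-9/2

Direct substitution gives 0/0.
Apply L'Hôpital: lim (3*cos(3*s + 9) - 3)/(3*(s + 3)^2), still 0/0.
Apply L'Hôpital: lim (-9*sin(3*s + 9))/(6*s + 18), still 0/0.
After 3 applications of L'Hôpital's rule the quotient is (-27*cos(3*s + 9))/(6); substituting s = -3 gives -9/2.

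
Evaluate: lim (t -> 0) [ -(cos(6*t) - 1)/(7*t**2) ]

Direct substitution gives 0/0.
Apply L'Hôpital: lim (-6*sin(6*t))/(-14*t), still 0/0.
After 2 applications of L'Hôpital's rule the quotient is (-36*cos(6*t))/(-14); substituting t = 0 gives 18/7.

18/7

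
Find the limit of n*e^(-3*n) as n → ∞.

Write as n^1/e^{3n}, an ∞/∞ form.
Exponential growth dominates any polynomial, so repeated L'Hôpital (or the standard result) gives 0.

0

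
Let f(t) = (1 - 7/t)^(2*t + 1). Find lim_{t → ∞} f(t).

e^(-14)

Let L be the limit and take ln: ln L = lim (2t + 1)·ln(1 - 7/t) = lim (2t + 1)·(-7/t + O(1/t²)) = -14.
Hence L = e^(-14).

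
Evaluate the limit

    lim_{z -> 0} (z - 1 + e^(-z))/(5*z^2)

1/10

Direct substitution gives 0/0.
Apply L'Hôpital: lim (1 - e^(-z))/(10*z), still 0/0.
After 2 applications of L'Hôpital's rule the quotient is (e^(-z))/(10); substituting z = 0 gives 1/10.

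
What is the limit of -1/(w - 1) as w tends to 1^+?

As w → 1⁺, (w - 1) → 0⁺, so (w - 1)^1 → 0⁺ and -1/(w - 1)^1 → -∞.

-∞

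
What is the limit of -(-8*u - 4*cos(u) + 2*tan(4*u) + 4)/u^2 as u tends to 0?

Substitution gives 0/0; apply L'Hôpital's rule 2 times.
After differentiating numerator and denominator 2 times the quotient is (4*cos(u) + 64*tan(4*u)/cos(4*u)^2)/(-2); at u = 0 this is -2.

-2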